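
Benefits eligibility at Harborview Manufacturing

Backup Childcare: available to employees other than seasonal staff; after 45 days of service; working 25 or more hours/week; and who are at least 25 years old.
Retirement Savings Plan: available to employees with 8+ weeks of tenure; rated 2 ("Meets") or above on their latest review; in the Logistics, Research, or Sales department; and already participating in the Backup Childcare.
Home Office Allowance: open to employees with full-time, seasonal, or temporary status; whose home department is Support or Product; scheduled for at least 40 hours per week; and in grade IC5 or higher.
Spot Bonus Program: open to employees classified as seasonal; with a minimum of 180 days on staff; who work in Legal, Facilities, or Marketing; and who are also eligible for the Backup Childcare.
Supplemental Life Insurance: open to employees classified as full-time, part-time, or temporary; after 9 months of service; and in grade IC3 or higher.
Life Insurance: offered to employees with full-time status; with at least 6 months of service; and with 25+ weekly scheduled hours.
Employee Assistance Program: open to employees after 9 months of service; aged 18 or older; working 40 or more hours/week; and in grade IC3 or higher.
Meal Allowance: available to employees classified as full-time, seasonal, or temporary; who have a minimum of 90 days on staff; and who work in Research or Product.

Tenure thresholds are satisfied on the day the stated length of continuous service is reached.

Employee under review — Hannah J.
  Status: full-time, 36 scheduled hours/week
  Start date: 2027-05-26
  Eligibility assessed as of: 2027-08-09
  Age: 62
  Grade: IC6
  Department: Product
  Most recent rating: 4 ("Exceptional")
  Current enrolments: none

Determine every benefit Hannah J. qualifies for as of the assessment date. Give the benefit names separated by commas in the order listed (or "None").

Backup Childcare

Service from 2027-05-26 to 2027-08-09: 75 days.
Backup Childcare — status full-time ✓ (not excluded); service 75 days ≥ 45 days ✓; 36 hrs/wk ≥ 25 ✓; age 62 ≥ 25 ✓ → eligible.
Retirement Savings Plan — service 75 days ≥ 8 weeks (≈56 days) ✓; rating 4 ≥ 2 ✓; dept Product ✗ → not eligible.
Home Office Allowance — status full-time ✓; dept Product ✓; 36 hrs/wk < 40 ✗ → not eligible.
Spot Bonus Program — status full-time ✗ (requires seasonal) → not eligible.
Supplemental Life Insurance — status full-time ✓; service 75 days < 9 months (≈270 days) ✗ → not eligible.
Life Insurance — status full-time ✓; service 75 days < 6 months (≈180 days) ✗ → not eligible.
Employee Assistance Program — service 75 days < 9 months (≈270 days) ✗ → not eligible.
Meal Allowance — status full-time ✓; service 75 days < 90 days ✗ → not eligible.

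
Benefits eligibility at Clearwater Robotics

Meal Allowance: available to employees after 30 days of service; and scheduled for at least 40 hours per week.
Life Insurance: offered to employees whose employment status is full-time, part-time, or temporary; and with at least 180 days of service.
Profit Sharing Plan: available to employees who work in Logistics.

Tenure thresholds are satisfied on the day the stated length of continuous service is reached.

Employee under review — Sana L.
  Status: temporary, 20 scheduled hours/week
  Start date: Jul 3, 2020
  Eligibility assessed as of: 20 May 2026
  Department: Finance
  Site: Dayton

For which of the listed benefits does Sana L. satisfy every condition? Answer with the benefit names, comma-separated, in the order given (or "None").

Life Insurance

Service from Jul 3, 2020 to 20 May 2026: 2147 days.
Meal Allowance — service 2147 days ≥ 30 days ✓; 20 hrs/wk < 40 ✗ → not eligible.
Life Insurance — status temporary ✓; service 2147 days ≥ 180 days ✓ → eligible.
Profit Sharing Plan — dept Finance ✗ → not eligible.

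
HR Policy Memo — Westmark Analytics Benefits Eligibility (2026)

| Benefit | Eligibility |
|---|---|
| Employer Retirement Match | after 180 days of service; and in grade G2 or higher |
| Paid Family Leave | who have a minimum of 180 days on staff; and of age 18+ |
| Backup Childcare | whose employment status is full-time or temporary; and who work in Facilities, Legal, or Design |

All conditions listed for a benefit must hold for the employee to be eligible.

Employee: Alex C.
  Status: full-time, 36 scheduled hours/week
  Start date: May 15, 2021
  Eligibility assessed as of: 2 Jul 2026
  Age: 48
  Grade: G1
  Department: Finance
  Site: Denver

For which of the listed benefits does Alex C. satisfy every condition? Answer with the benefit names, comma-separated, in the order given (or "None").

Service from May 15, 2021 to 2 Jul 2026: 1874 days.
Employer Retirement Match — service 1874 days ≥ 180 days ✓; grade G1 < G2 ✗ → not eligible.
Paid Family Leave — service 1874 days ≥ 180 days ✓; age 48 ≥ 18 ✓ → eligible.
Backup Childcare — status full-time ✓; dept Finance ✗ → not eligible.

Paid Family Leave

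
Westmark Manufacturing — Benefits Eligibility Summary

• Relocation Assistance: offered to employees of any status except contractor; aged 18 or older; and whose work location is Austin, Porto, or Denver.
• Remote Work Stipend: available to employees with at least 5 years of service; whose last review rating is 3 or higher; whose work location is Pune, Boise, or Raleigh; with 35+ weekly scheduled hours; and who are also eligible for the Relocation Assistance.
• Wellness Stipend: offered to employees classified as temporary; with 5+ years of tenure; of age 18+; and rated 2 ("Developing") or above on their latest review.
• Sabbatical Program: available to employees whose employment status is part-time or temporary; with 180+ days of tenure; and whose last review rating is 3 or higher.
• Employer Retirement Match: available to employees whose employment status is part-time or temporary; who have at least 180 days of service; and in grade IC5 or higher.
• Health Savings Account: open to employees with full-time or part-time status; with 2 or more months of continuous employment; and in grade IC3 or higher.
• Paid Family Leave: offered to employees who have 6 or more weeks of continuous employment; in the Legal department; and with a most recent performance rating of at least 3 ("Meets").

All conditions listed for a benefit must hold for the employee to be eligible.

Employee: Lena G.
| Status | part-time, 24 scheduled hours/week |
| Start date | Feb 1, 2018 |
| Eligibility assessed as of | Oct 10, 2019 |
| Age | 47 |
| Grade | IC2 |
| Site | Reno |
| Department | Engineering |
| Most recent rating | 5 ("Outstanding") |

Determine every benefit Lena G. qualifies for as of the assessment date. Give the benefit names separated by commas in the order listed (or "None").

Service from Feb 1, 2018 to Oct 10, 2019: 616 days.
Relocation Assistance — status part-time ✓ (not excluded); age 47 ≥ 18 ✓; site Reno ✗ (not Austin, Porto, or Denver) → not eligible.
Remote Work Stipend — service 616 days < 5 years (≈1825 days) ✗ → not eligible.
Wellness Stipend — status part-time ✗ (requires temporary) → not eligible.
Sabbatical Program — status part-time ✓; service 616 days ≥ 180 days ✓; rating 5 ≥ 3 ✓ → eligible.
Employer Retirement Match — status part-time ✓; service 616 days ≥ 180 days ✓; grade IC2 < IC5 ✗ → not eligible.
Health Savings Account — status part-time ✓; service 616 days ≥ 2 months (≈60 days) ✓; grade IC2 < IC3 ✗ → not eligible.
Paid Family Leave — service 616 days ≥ 6 weeks (≈42 days) ✓; dept Engineering ✗ → not eligible.

Sabbatical Program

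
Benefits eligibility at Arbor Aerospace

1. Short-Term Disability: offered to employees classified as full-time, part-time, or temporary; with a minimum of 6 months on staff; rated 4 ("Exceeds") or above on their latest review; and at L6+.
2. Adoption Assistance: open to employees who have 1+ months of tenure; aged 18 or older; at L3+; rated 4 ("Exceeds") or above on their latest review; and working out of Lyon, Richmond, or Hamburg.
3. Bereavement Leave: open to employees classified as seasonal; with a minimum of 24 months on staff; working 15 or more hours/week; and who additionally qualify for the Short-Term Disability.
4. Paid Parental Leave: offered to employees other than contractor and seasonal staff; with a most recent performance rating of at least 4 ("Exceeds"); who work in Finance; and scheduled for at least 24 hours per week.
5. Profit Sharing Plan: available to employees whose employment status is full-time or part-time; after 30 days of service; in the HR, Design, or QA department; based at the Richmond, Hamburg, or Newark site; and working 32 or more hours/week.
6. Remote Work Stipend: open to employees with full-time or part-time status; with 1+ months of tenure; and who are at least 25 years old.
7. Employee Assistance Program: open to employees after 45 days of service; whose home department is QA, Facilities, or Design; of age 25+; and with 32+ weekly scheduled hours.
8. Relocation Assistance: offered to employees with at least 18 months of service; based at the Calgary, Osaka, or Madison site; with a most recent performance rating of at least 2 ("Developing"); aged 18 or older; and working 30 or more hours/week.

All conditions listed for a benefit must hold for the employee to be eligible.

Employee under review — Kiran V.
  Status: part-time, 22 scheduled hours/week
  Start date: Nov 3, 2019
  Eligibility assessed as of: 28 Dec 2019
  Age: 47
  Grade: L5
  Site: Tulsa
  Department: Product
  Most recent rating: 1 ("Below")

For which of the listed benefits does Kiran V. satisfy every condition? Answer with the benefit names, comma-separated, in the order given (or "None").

Service from Nov 3, 2019 to 28 Dec 2019: 55 days.
Short-Term Disability — status part-time ✓; service 55 days < 6 months (≈180 days) ✗ → not eligible.
Adoption Assistance — service 55 days ≥ 1 month (≈30 days) ✓; age 47 ≥ 18 ✓; grade L5 ≥ L3 ✓; rating 1 < 4 ✗ → not eligible.
Bereavement Leave — status part-time ✗ (requires seasonal) → not eligible.
Paid Parental Leave — status part-time ✓ (not excluded); rating 1 < 4 ✗ → not eligible.
Profit Sharing Plan — status part-time ✓; service 55 days ≥ 30 days ✓; dept Product ✗ → not eligible.
Remote Work Stipend — status part-time ✓; service 55 days ≥ 1 month (≈30 days) ✓; age 47 ≥ 25 ✓ → eligible.
Employee Assistance Program — service 55 days ≥ 45 days ✓; dept Product ✗ → not eligible.
Relocation Assistance — service 55 days < 18 months (≈540 days) ✗ → not eligible.

Remote Work Stipend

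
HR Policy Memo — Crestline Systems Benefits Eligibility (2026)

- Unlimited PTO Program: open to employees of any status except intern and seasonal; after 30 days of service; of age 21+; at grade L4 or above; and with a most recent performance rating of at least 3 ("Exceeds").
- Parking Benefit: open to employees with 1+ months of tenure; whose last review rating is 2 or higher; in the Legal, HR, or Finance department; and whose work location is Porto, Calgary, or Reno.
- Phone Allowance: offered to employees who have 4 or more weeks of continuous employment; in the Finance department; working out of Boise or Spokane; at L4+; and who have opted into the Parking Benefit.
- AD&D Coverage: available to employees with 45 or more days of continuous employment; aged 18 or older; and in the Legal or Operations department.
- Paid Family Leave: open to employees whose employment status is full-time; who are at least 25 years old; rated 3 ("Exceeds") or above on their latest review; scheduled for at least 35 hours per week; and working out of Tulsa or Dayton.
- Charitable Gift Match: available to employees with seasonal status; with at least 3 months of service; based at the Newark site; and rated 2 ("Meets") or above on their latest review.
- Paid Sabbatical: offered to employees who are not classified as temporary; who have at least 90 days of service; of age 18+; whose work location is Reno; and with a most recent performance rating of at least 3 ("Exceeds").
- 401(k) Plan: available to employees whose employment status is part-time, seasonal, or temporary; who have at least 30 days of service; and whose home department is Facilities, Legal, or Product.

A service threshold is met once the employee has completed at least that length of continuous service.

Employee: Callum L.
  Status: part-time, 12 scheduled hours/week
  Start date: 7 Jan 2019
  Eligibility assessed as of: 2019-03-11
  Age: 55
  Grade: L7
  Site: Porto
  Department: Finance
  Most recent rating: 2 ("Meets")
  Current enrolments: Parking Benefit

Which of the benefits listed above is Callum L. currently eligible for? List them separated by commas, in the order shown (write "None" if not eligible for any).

Parking Benefit

Service from 7 Jan 2019 to 2019-03-11: 63 days.
Unlimited PTO Program — status part-time ✓ (not excluded); service 63 days ≥ 30 days ✓; age 55 ≥ 21 ✓; grade L7 ≥ L4 ✓; rating 2 < 3 ✗ → not eligible.
Parking Benefit — service 63 days ≥ 1 month (≈30 days) ✓; rating 2 ≥ 2 ✓; dept Finance ✓; site Porto ✓ → eligible.
Phone Allowance — service 63 days ≥ 4 weeks (≈28 days) ✓; dept Finance ✓; site Porto ✗ (not Boise or Spokane) → not eligible.
AD&D Coverage — service 63 days ≥ 45 days ✓; age 55 ≥ 18 ✓; dept Finance ✗ → not eligible.
Paid Family Leave — status part-time ✗ (requires full-time) → not eligible.
Charitable Gift Match — status part-time ✗ (requires seasonal) → not eligible.
Paid Sabbatical — status part-time ✓ (not excluded); service 63 days < 90 days ✗ → not eligible.
401(k) Plan — status part-time ✓; service 63 days ≥ 30 days ✓; dept Finance ✗ → not eligible.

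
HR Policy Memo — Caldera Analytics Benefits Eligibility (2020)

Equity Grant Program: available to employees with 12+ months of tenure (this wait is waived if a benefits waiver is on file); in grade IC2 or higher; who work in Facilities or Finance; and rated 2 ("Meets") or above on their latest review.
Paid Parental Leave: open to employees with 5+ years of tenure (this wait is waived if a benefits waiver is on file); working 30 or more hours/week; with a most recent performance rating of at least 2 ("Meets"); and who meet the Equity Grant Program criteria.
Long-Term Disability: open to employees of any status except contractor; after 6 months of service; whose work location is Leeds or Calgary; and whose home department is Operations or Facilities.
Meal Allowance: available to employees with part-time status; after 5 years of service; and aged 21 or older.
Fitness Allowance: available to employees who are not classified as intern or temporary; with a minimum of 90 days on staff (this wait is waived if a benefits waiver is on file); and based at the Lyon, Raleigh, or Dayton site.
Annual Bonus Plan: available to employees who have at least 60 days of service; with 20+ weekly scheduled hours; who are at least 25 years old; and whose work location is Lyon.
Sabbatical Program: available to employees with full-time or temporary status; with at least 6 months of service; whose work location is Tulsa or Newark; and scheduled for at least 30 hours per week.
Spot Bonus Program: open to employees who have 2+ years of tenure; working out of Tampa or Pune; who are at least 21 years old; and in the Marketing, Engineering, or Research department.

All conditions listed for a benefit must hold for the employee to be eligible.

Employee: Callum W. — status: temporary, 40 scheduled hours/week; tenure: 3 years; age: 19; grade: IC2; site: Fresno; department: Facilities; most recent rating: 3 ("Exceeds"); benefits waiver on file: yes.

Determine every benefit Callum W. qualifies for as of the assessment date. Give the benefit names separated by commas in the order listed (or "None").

Equity Grant Program, Paid Parental Leave

Equity Grant Program — benefits waiver on file ✓; grade IC2 ≥ IC2 ✓; dept Facilities ✓; rating 3 ≥ 2 ✓ → eligible.
Paid Parental Leave — benefits waiver on file ✓; 40 hrs/wk ≥ 30 ✓; rating 3 ≥ 2 ✓; eligible for Equity Grant Program ✓ → eligible.
Long-Term Disability — status temporary ✓ (not excluded); service 3 years ≥ 6 months (≈180 days) ✓; site Fresno ✗ (not Leeds or Calgary) → not eligible.
Meal Allowance — status temporary ✗ (requires part-time) → not eligible.
Fitness Allowance — status temporary ✗ (excluded) → not eligible.
Annual Bonus Plan — service 3 years ≥ 60 days ✓; 40 hrs/wk ≥ 20 ✓; age 19 < 25 ✗ → not eligible.
Sabbatical Program — status temporary ✓; service 3 years ≥ 6 months (≈180 days) ✓; site Fresno ✗ (not Tulsa or Newark) → not eligible.
Spot Bonus Program — service 3 years ≥ 2 years ✓; site Fresno ✗ (not Tampa or Pune) → not eligible.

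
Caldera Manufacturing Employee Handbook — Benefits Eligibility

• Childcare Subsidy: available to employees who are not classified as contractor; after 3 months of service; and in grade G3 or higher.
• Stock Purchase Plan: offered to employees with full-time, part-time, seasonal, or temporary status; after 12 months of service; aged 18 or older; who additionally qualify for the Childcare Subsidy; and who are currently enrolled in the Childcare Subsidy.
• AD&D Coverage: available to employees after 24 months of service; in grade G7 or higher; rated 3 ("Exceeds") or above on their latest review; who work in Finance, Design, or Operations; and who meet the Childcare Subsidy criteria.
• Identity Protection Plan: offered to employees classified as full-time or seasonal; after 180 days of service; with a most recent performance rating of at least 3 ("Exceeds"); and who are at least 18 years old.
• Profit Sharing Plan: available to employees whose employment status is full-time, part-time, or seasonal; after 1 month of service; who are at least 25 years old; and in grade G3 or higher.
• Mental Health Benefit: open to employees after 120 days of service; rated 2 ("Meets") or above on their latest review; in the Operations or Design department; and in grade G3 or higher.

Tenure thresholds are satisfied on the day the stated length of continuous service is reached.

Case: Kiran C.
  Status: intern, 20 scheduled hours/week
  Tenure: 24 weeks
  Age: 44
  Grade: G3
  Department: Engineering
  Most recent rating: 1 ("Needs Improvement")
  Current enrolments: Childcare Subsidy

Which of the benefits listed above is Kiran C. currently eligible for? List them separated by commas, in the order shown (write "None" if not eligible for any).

Childcare Subsidy — status intern ✓ (not excluded); service 24 weeks ≥ 3 months (≈90 days) ✓; grade G3 ≥ G3 ✓ → eligible.
Stock Purchase Plan — status intern ✗ (requires full-time, part-time, seasonal, or temporary) → not eligible.
AD&D Coverage — service 24 weeks < 24 months (≈720 days) ✗ → not eligible.
Identity Protection Plan — status intern ✗ (requires full-time or seasonal) → not eligible.
Profit Sharing Plan — status intern ✗ (requires full-time, part-time, or seasonal) → not eligible.
Mental Health Benefit — service 24 weeks ≥ 120 days ✓; rating 1 < 2 ✗ → not eligible.

Childcare Subsidy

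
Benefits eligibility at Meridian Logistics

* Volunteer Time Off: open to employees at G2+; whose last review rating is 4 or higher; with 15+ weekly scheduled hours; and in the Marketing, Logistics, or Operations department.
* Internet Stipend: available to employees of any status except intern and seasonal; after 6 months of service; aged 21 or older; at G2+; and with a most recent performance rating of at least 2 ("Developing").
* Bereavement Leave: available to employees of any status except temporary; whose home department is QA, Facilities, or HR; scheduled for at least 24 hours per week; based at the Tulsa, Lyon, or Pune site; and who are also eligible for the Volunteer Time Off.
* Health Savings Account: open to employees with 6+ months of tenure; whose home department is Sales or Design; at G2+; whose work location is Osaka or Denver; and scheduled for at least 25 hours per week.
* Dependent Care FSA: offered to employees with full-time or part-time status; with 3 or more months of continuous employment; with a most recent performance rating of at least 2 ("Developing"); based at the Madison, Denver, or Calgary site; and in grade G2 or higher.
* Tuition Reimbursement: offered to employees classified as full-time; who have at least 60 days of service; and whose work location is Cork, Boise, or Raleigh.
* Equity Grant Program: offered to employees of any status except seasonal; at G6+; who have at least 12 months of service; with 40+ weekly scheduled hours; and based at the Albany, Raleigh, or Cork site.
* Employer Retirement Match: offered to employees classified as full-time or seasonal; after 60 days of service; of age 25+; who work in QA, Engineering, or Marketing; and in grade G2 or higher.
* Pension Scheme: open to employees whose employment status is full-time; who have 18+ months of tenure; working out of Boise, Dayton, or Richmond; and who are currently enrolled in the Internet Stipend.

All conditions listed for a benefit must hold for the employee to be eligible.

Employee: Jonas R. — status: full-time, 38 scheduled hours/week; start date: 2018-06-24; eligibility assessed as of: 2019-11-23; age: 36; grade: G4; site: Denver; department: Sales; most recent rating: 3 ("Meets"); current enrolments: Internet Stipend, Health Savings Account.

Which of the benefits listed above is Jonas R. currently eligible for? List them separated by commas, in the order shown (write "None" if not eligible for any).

Internet Stipend, Health Savings Account, Dependent Care FSA

Service from 2018-06-24 to 2019-11-23: 517 days.
Volunteer Time Off — grade G4 ≥ G2 ✓; rating 3 < 4 ✗ → not eligible.
Internet Stipend — status full-time ✓ (not excluded); service 517 days ≥ 6 months (≈180 days) ✓; age 36 ≥ 21 ✓; grade G4 ≥ G2 ✓; rating 3 ≥ 2 ✓ → eligible.
Bereavement Leave — status full-time ✓ (not excluded); dept Sales ✗ → not eligible.
Health Savings Account — service 517 days ≥ 6 months (≈180 days) ✓; dept Sales ✓; grade G4 ≥ G2 ✓; site Denver ✓; 38 hrs/wk ≥ 25 ✓ → eligible.
Dependent Care FSA — status full-time ✓; service 517 days ≥ 3 months (≈90 days) ✓; rating 3 ≥ 2 ✓; site Denver ✓; grade G4 ≥ G2 ✓ → eligible.
Tuition Reimbursement — status full-time ✓; service 517 days ≥ 60 days ✓; site Denver ✗ (not Cork, Boise, or Raleigh) → not eligible.
Equity Grant Program — status full-time ✓ (not excluded); grade G4 < G6 ✗ → not eligible.
Employer Retirement Match — status full-time ✓; service 517 days ≥ 60 days ✓; age 36 ≥ 25 ✓; dept Sales ✗ → not eligible.
Pension Scheme — status full-time ✓; service 517 days < 18 months (≈540 days) ✗ → not eligible.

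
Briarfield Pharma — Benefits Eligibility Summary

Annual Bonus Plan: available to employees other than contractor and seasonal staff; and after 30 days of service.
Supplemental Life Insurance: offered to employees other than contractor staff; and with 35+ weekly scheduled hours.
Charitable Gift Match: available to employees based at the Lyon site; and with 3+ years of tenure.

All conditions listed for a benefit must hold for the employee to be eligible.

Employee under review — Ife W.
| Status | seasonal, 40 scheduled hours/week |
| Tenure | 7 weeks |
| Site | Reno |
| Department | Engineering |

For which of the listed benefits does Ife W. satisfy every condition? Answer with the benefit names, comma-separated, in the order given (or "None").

Supplemental Life Insurance

Annual Bonus Plan — status seasonal ✗ (excluded) → not eligible.
Supplemental Life Insurance — status seasonal ✓ (not excluded); 40 hrs/wk ≥ 35 ✓ → eligible.
Charitable Gift Match — site Reno ✗ (not Lyon) → not eligible.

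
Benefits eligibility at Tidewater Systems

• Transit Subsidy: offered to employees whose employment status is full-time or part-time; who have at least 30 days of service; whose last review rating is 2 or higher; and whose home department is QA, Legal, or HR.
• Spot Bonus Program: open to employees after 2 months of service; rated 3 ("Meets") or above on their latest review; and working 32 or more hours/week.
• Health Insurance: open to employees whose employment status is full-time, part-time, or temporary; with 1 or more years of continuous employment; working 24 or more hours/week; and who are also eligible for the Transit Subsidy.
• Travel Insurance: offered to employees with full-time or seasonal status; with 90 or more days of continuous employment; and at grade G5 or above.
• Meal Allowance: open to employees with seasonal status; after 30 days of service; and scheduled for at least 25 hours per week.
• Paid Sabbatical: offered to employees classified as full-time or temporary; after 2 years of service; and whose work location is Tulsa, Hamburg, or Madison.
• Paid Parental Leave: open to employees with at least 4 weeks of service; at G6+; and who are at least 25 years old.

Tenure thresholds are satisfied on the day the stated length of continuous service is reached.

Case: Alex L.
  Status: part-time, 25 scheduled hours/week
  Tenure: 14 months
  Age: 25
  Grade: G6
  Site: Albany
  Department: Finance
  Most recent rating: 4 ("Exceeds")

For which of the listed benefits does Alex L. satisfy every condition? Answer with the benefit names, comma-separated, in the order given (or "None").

Paid Parental Leave

Transit Subsidy — status part-time ✓; service 14 months ≥ 30 days ✓; rating 4 ≥ 2 ✓; dept Finance ✗ → not eligible.
Spot Bonus Program — service 14 months ≥ 2 months ✓; rating 4 ≥ 3 ✓; 25 hrs/wk < 32 ✗ → not eligible.
Health Insurance — status part-time ✓; service 14 months ≥ 1 year (≈365 days) ✓; 25 hrs/wk ≥ 24 ✓; not eligible for Transit Subsidy ✗ → not eligible.
Travel Insurance — status part-time ✗ (requires full-time or seasonal) → not eligible.
Meal Allowance — status part-time ✗ (requires seasonal) → not eligible.
Paid Sabbatical — status part-time ✗ (requires full-time or temporary) → not eligible.
Paid Parental Leave — service 14 months ≥ 4 weeks (≈28 days) ✓; grade G6 ≥ G6 ✓; age 25 ≥ 25 ✓ → eligible.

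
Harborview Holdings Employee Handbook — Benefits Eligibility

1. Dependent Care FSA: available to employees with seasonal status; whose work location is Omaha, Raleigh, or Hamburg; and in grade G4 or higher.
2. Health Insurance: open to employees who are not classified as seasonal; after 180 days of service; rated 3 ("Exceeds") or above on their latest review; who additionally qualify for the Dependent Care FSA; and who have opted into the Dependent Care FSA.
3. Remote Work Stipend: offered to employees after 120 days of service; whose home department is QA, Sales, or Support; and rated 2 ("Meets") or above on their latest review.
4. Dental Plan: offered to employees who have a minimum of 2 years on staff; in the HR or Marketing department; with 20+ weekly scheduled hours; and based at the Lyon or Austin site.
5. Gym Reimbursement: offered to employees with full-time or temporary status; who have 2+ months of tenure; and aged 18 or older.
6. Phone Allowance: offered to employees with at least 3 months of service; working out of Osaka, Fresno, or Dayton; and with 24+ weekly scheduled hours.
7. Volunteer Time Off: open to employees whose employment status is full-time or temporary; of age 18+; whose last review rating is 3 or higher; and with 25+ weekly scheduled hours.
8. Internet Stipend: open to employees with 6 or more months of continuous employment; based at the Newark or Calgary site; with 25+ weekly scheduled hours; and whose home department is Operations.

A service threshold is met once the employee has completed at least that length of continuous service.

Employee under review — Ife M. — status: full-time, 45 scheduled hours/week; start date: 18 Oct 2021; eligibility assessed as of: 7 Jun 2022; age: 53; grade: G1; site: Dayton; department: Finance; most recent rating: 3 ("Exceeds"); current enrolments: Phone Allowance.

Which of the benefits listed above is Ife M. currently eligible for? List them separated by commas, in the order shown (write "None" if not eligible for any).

Service from 18 Oct 2021 to 7 Jun 2022: 232 days.
Dependent Care FSA — status full-time ✗ (requires seasonal) → not eligible.
Health Insurance — status full-time ✓ (not excluded); service 232 days ≥ 180 days ✓; rating 3 ≥ 3 ✓; not eligible for Dependent Care FSA ✗ → not eligible.
Remote Work Stipend — service 232 days ≥ 120 days ✓; dept Finance ✗ → not eligible.
Dental Plan — service 232 days < 2 years (≈730 days) ✗ → not eligible.
Gym Reimbursement — status full-time ✓; service 232 days ≥ 2 months (≈60 days) ✓; age 53 ≥ 18 ✓ → eligible.
Phone Allowance — service 232 days ≥ 3 months (≈90 days) ✓; site Dayton ✓; 45 hrs/wk ≥ 24 ✓ → eligible.
Volunteer Time Off — status full-time ✓; age 53 ≥ 18 ✓; rating 3 ≥ 3 ✓; 45 hrs/wk ≥ 25 ✓ → eligible.
Internet Stipend — service 232 days ≥ 6 months (≈180 days) ✓; site Dayton ✗ (not Newark or Calgary) → not eligible.

Gym Reimbursement, Phone Allowance, Volunteer Time Off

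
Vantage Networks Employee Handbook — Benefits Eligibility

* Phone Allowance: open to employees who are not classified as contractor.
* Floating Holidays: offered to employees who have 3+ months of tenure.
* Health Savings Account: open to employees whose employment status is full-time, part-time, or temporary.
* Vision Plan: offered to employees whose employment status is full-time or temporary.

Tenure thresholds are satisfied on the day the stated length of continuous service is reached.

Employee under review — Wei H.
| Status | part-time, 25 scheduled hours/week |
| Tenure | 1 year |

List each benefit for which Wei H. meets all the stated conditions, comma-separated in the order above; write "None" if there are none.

Phone Allowance — status part-time ✓ (not excluded) → eligible.
Floating Holidays — service 1 year ≥ 3 months (≈90 days) ✓ → eligible.
Health Savings Account — status part-time ✓ → eligible.
Vision Plan — status part-time ✗ (requires full-time or temporary) → not eligible.

Phone Allowance, Floating Holidays, Health Savings Account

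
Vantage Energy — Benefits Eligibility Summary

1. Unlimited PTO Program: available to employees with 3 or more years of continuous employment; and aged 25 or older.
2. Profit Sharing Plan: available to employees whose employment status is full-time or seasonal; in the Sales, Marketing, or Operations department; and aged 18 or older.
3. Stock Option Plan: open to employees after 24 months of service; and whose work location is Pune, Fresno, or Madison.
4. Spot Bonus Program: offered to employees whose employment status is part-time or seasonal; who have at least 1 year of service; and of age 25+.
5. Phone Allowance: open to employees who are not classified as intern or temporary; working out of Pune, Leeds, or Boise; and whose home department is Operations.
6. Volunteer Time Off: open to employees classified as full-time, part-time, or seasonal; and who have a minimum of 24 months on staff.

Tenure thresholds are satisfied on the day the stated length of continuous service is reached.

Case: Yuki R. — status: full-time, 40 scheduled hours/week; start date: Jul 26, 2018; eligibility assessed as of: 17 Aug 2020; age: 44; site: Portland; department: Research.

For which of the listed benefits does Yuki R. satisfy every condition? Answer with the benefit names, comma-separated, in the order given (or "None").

Volunteer Time Off

Service from Jul 26, 2018 to 17 Aug 2020: 753 days.
Unlimited PTO Program — service 753 days < 3 years (≈1095 days) ✗ → not eligible.
Profit Sharing Plan — status full-time ✓; dept Research ✗ → not eligible.
Stock Option Plan — service 753 days ≥ 24 months (≈720 days) ✓; site Portland ✗ (not Pune, Fresno, or Madison) → not eligible.
Spot Bonus Program — status full-time ✗ (requires part-time or seasonal) → not eligible.
Phone Allowance — status full-time ✓ (not excluded); site Portland ✗ (not Pune, Leeds, or Boise) → not eligible.
Volunteer Time Off — status full-time ✓; service 753 days ≥ 24 months (≈720 days) ✓ → eligible.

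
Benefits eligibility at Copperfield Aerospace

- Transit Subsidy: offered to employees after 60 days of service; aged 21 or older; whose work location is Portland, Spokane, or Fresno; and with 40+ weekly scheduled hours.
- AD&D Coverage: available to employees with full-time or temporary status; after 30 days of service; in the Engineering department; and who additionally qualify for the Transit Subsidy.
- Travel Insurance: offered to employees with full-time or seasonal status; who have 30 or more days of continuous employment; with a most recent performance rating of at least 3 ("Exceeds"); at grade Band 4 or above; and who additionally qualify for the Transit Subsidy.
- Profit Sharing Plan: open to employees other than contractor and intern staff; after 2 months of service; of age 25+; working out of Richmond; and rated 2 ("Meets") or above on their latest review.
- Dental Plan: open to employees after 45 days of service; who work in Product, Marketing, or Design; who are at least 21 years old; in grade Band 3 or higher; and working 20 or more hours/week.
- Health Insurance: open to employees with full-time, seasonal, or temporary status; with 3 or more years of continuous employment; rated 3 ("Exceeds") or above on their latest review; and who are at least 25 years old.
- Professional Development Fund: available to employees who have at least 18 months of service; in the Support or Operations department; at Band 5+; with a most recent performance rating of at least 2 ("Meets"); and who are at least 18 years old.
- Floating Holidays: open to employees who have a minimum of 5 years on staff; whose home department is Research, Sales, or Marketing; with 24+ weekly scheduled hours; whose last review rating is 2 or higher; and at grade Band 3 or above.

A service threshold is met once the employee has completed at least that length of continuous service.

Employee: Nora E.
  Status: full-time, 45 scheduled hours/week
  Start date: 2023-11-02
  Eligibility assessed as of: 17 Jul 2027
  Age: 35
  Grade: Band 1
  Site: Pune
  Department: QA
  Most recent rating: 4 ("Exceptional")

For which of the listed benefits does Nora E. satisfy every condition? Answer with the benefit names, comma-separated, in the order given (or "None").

Health Insurance

Service from 2023-11-02 to 17 Jul 2027: 1353 days.
Transit Subsidy — service 1353 days ≥ 60 days ✓; age 35 ≥ 21 ✓; site Pune ✗ (not Portland, Spokane, or Fresno) → not eligible.
AD&D Coverage — status full-time ✓; service 1353 days ≥ 30 days ✓; dept QA ✗ → not eligible.
Travel Insurance — status full-time ✓; service 1353 days ≥ 30 days ✓; rating 4 ≥ 3 ✓; grade Band 1 < Band 4 ✗ → not eligible.
Profit Sharing Plan — status full-time ✓ (not excluded); service 1353 days ≥ 2 months (≈60 days) ✓; age 35 ≥ 25 ✓; site Pune ✗ (not Richmond) → not eligible.
Dental Plan — service 1353 days ≥ 45 days ✓; dept QA ✗ → not eligible.
Health Insurance — status full-time ✓; service 1353 days ≥ 3 years (≈1095 days) ✓; rating 4 ≥ 3 ✓; age 35 ≥ 25 ✓ → eligible.
Professional Development Fund — service 1353 days ≥ 18 months (≈540 days) ✓; dept QA ✗ → not eligible.
Floating Holidays — service 1353 days < 5 years (≈1825 days) ✗ → not eligible.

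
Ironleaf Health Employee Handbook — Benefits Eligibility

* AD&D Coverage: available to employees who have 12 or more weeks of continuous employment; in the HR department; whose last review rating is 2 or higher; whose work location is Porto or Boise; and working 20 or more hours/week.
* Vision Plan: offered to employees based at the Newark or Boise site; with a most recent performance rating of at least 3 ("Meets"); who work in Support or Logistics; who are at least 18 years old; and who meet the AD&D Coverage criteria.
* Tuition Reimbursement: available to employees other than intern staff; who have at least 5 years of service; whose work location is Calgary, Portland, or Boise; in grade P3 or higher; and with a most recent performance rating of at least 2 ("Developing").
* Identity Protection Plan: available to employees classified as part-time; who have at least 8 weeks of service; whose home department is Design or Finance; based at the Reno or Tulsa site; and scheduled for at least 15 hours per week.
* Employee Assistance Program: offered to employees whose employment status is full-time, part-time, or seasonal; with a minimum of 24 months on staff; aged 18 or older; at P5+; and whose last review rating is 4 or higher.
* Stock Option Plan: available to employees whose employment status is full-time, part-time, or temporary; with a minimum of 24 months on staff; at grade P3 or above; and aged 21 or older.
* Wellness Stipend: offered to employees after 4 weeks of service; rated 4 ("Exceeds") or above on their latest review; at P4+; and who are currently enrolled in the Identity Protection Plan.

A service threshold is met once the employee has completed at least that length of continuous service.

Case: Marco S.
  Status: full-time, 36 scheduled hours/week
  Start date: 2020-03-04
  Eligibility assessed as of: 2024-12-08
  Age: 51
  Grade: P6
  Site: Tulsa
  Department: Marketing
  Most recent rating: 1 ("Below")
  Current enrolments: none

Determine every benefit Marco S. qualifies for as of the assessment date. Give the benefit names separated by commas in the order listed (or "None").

Stock Option Plan

Service from 2020-03-04 to 2024-12-08: 1740 days.
AD&D Coverage — service 1740 days ≥ 12 weeks (≈84 days) ✓; dept Marketing ✗ → not eligible.
Vision Plan — site Tulsa ✗ (not Newark or Boise) → not eligible.
Tuition Reimbursement — status full-time ✓ (not excluded); service 1740 days < 5 years (≈1825 days) ✗ → not eligible.
Identity Protection Plan — status full-time ✗ (requires part-time) → not eligible.
Employee Assistance Program — status full-time ✓; service 1740 days ≥ 24 months (≈720 days) ✓; age 51 ≥ 18 ✓; grade P6 ≥ P5 ✓; rating 1 < 4 ✗ → not eligible.
Stock Option Plan — status full-time ✓; service 1740 days ≥ 24 months (≈720 days) ✓; grade P6 ≥ P3 ✓; age 51 ≥ 21 ✓ → eligible.
Wellness Stipend — service 1740 days ≥ 4 weeks (≈28 days) ✓; rating 1 < 4 ✗ → not eligible.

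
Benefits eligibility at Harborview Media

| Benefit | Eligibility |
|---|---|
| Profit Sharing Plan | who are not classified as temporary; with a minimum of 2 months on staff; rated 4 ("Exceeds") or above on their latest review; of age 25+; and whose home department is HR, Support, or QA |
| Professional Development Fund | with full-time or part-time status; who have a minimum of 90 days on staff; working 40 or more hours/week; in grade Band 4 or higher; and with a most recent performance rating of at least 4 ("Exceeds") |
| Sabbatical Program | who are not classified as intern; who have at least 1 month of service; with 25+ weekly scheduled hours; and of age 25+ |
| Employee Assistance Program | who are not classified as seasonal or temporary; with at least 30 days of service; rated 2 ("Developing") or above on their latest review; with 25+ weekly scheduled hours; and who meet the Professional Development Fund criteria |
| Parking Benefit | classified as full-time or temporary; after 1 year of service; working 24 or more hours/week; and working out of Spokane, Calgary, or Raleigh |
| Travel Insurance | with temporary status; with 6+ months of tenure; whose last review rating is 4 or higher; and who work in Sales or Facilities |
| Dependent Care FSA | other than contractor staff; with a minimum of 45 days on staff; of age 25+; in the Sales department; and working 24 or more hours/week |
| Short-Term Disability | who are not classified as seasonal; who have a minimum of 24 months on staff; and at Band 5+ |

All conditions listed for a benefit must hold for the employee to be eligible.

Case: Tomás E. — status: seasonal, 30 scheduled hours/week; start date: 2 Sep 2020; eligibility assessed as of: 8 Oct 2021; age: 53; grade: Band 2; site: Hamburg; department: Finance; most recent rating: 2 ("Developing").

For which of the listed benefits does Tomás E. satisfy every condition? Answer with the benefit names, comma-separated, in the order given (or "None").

Service from 2 Sep 2020 to 8 Oct 2021: 401 days.
Profit Sharing Plan — status seasonal ✓ (not excluded); service 401 days ≥ 2 months (≈60 days) ✓; rating 2 < 4 ✗ → not eligible.
Professional Development Fund — status seasonal ✗ (requires full-time or part-time) → not eligible.
Sabbatical Program — status seasonal ✓ (not excluded); service 401 days ≥ 1 month (≈30 days) ✓; 30 hrs/wk ≥ 25 ✓; age 53 ≥ 25 ✓ → eligible.
Employee Assistance Program — status seasonal ✗ (excluded) → not eligible.
Parking Benefit — status seasonal ✗ (requires full-time or temporary) → not eligible.
Travel Insurance — status seasonal ✗ (requires temporary) → not eligible.
Dependent Care FSA — status seasonal ✓ (not excluded); service 401 days ≥ 45 days ✓; age 53 ≥ 25 ✓; dept Finance ✗ → not eligible.
Short-Term Disability — status seasonal ✗ (excluded) → not eligible.

Sabbatical Program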